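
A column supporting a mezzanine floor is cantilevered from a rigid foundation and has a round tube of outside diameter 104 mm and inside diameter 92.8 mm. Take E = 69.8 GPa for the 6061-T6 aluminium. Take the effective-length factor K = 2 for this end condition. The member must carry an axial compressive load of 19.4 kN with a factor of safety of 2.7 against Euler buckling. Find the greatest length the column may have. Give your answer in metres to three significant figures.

L_max ≈ 2.63 m

d_o = 104 mm, d_i = 92.8 mm
I = π(d_o⁴ − d_i⁴)/64 = π(104⁴ − 92.80⁴)/64 = 2.102×10^6 mm⁴
I = 2.102×10^-6 m⁴
Required critical load P_cr = n·P = 2.7 × 19.4 = 52.38 kN = 5.238×10^4 N
From P_cr = π²EI/(K·L)²:  L = (1/K)·√(π²EI/P_cr) = (1/2)·√(π²×6.98×10^10×2.102×10^-6/5.238×10^4)
L = 2.63 m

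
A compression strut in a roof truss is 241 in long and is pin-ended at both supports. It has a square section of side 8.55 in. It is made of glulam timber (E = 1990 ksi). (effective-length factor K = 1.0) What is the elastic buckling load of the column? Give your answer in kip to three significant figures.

P_cr ≈ 151 kip

I = a⁴/12 = 8.55⁴/12 = 445.3 in⁴
Effective length L_e = K·L = 1 × 241 = 241.0 in
P_cr = π²EI / L_e² = π² × 1990×10³ × 445.3 / 241.0² = 1.506×10^5 lb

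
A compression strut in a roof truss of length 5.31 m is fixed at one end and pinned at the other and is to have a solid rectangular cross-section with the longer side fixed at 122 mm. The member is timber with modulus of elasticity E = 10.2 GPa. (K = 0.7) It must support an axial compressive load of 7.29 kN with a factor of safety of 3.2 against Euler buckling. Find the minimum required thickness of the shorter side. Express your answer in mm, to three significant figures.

Required P_cr = n·P = 3.2 × 7.29 = 23.33 kN
L_e = K·L = 0.7 × 5.31 = 3.717 m
Required I = P_cr·L_e²/(π²E) = 2.333×10^4 × 3.717² / (π² × 1.02×10^10) = 3.202×10^-6 m⁴
I_req = 3.202×10^6 mm⁴
Rectangle, weak axis: I_min = h·b³/12 with h = 122 mm fixed  ⇒  b = (12I/h)^(1/3) = 68.0 mm

b ≈ 68.0 mm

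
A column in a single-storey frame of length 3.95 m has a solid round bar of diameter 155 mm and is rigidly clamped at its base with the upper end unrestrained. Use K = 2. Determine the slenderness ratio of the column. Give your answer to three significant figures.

λ ≈ 204

For a solid circle r = d/4 = 155/4 = 38.75 mm
L_e = K·L = 2 × 3.95 m = 7.900 m = 7900.0 mm
λ = L_e / r_min = 7900.0 / 38.75 = 204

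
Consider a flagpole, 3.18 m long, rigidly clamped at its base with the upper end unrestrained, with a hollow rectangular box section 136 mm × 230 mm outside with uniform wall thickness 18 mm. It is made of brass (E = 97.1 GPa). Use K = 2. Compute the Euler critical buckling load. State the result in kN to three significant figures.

P_cr ≈ 759 kN

Inner dimensions: h_i = 230 − 2×18 = 194.0 mm, b_i = 136 − 2×18 = 100.0 mm
Weak-axis I_min = (h_o·b_o³ − h_i·b_i³)/12 with b_o = 136, b_i = 100.0 mm (shorter outer/inner sides).
I_min = (230×136³ − 194.0×100.0³)/12 = 3.205×10^7 mm⁴
I = 3.205×10^7 mm⁴ = 3.205×10^-5 m⁴
Effective length L_e = K·L = 2 × 3.18 = 6.360 m
P_cr = π²EI / L_e² = π² × 97.1×10⁹ × 3.205×10^-5 / 6.360² = 7.592×10^5 N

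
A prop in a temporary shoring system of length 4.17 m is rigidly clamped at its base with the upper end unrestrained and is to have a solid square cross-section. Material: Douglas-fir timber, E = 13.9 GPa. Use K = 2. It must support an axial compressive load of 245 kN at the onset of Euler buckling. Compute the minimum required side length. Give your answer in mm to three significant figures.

a ≈ 196 mm

L_e = K·L = 2 × 4.17 = 8.340 m
Required I = P_cr·L_e²/(π²E) = 2.450×10^5 × 8.340² / (π² × 1.39×10^10) = 1.242×10^-4 m⁴
I_req = 1.242×10^8 mm⁴
Solid square: I = a⁴/12  ⇒  a = (12I)^(1/4) = (12×1.242×10^8)^(1/4) = 196 mm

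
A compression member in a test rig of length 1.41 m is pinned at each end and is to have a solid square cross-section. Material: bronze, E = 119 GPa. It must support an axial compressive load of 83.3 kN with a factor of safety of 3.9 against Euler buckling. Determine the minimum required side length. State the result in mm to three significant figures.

a ≈ 50.7 mm

Required P_cr = n·P = 3.9 × 83.3 = 324.9 kN
L_e = K·L = 1 × 1.41 = 1.410 m
Required I = P_cr·L_e²/(π²E) = 3.249×10^5 × 1.410² / (π² × 1.19×10^11) = 5.499×10^-7 m⁴
I_req = 5.499×10^5 mm⁴
Solid square: I = a⁴/12  ⇒  a = (12I)^(1/4) = (12×5.499×10^5)^(1/4) = 50.7 mm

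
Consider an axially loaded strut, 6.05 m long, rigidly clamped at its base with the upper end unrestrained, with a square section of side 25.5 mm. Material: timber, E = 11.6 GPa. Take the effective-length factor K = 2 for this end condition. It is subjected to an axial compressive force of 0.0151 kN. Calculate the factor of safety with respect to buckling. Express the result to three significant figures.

I = a⁴/12 = 25.5⁴/12 = 3.524×10^4 mm⁴
I = 3.524×10^4 mm⁴ = 3.524×10^-8 m⁴
Effective length L_e = K·L = 2 × 6.05 = 12.10 m
P_cr = π²EI / L_e² = π² × 11.6×10⁹ × 3.524×10^-8 / 12.10² = 27.55 N
Factor of safety n = P_cr / P = 0.027553 / 0.0151 = 1.82

n ≈ 1.82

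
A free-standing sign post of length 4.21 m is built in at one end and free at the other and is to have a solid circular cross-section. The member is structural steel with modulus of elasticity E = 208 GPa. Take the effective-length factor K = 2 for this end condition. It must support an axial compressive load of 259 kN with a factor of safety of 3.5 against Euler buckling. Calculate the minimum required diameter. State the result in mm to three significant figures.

Required P_cr = n·P = 3.5 × 259 = 906.5 kN
L_e = K·L = 2 × 4.21 = 8.420 m
Required I = P_cr·L_e²/(π²E) = 9.065×10^5 × 8.420² / (π² × 2.08×10^11) = 3.131×10^-5 m⁴
I_req = 3.131×10^7 mm⁴
Solid circle: I = πd⁴/64  ⇒  d = (64I/π)^(1/4) = (64×3.131×10^7/π)^(1/4) = 159 mm

d ≈ 159 mm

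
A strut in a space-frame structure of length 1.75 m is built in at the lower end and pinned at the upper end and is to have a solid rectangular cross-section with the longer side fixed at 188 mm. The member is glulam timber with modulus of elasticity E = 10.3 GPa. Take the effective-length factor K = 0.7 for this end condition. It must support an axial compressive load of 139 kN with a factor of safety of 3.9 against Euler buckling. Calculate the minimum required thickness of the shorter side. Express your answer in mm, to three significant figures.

Required P_cr = n·P = 3.9 × 139 = 542.1 kN
L_e = K·L = 0.7 × 1.75 = 1.225 m
Required I = P_cr·L_e²/(π²E) = 5.421×10^5 × 1.225² / (π² × 1.03×10^10) = 8.002×10^-6 m⁴
I_req = 8.002×10^6 mm⁴
Rectangle, weak axis: I_min = h·b³/12 with h = 188 mm fixed  ⇒  b = (12I/h)^(1/3) = 79.9 mm

b ≈ 79.9 mm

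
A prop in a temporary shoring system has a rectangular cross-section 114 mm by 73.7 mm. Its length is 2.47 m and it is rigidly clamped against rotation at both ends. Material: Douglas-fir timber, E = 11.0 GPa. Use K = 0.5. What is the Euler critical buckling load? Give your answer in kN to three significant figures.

P_cr ≈ 271 kN

Buckling occurs about the weak axis: I_min = h·b³/12 with b = 73.7 mm (the shorter side).
I_min = 114×73.7³/12 = 3.803×10^6 mm⁴
I = 3.803×10^6 mm⁴ = 3.803×10^-6 m⁴
Effective length L_e = K·L = 0.5 × 2.47 = 1.235 m
P_cr = π²EI / L_e² = π² × 11.0×10⁹ × 3.803×10^-6 / 1.235² = 2.707×10^5 N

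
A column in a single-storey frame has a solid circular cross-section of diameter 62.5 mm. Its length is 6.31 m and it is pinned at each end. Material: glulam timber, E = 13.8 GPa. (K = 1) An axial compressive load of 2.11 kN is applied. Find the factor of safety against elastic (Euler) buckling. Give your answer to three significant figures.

I = πd⁴/64 = π×62.5⁴/64 = 7.490×10^5 mm⁴
I = 7.490×10^5 mm⁴ = 7.490×10^-7 m⁴
Effective length L_e = K·L = 1 × 6.31 = 6.310 m
P_cr = π²EI / L_e² = π² × 13.8×10⁹ × 7.490×10^-7 / 6.310² = 2.562×10^3 N
Factor of safety n = P_cr / P = 2.5622 / 2.11 = 1.21

n ≈ 1.21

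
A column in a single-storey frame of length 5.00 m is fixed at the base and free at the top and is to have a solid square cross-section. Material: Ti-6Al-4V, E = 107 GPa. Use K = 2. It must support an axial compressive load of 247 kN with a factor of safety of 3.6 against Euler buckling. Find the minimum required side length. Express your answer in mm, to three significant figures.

a ≈ 178 mm

Required P_cr = n·P = 3.6 × 247 = 889.2 kN
L_e = K·L = 2 × 5.00 = 10.00 m
Required I = P_cr·L_e²/(π²E) = 8.892×10^5 × 10.00² / (π² × 1.07×10^11) = 8.420×10^-5 m⁴
I_req = 8.420×10^7 mm⁴
Solid square: I = a⁴/12  ⇒  a = (12I)^(1/4) = (12×8.420×10^7)^(1/4) = 178 mm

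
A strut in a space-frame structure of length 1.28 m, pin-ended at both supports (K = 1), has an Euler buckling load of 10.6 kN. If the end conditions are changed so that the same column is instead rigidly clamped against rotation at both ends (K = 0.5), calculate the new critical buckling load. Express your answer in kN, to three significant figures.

P_cr ≈ 42.4 kN

P_cr ∝ 1/K², so P_cr,new = P_cr,old × (K_old/K_new)² = 10.6 × (1/0.5)²
= 10.6 × 4.000 = 42.4 kN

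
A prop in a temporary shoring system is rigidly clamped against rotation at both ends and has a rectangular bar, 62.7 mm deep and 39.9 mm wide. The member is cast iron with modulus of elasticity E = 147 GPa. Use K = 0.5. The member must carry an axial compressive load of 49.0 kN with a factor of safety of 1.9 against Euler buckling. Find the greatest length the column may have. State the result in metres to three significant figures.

L_max ≈ 4.55 m

Buckling occurs about the weak axis: I_min = h·b³/12 with b = 39.9 mm (the shorter side).
I_min = 62.7×39.9³/12 = 3.319×10^5 mm⁴
I = 3.319×10^-7 m⁴
Required critical load P_cr = n·P = 1.9 × 49.0 = 93.10 kN = 9.310×10^4 N
From P_cr = π²EI/(K·L)²:  L = (1/K)·√(π²EI/P_cr) = (1/0.5)·√(π²×1.47×10^11×3.319×10^-7/9.310×10^4)
L = 4.55 m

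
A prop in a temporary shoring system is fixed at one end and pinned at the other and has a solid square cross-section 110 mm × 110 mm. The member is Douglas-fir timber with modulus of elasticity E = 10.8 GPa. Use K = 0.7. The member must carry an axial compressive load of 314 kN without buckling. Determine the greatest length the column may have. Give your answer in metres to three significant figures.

L_max ≈ 2.91 m

I = a⁴/12 = 110⁴/12 = 1.220×10^7 mm⁴
I = 1.220×10^-5 m⁴
At the buckling limit P_cr = P = 3.140×10^5 N
From P_cr = π²EI/(K·L)²:  L = (1/K)·√(π²EI/P_cr) = (1/0.7)·√(π²×1.08×10^10×1.220×10^-5/3.140×10^5)
L = 2.91 m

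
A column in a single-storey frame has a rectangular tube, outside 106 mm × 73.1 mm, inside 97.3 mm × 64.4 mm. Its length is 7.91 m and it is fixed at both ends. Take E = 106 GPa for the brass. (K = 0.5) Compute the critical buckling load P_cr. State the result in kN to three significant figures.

Weak-axis I_min = (h_o·b_o³ − h_i·b_i³)/12 with b_o = 73.1, b_i = 64.40 mm (shorter outer/inner sides).
I_min = (106×73.1³ − 97.30×64.40³)/12 = 1.285×10^6 mm⁴
I = 1.285×10^6 mm⁴ = 1.285×10^-6 m⁴
Effective length L_e = K·L = 0.5 × 7.91 = 3.955 m
P_cr = π²EI / L_e² = π² × 106×10⁹ × 1.285×10^-6 / 3.955² = 8.593×10^4 N

P_cr ≈ 85.9 kN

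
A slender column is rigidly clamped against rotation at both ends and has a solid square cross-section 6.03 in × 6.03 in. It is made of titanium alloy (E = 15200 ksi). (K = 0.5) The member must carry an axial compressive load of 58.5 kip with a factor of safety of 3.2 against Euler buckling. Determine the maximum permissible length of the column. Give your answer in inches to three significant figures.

L_max ≈ 594 in

I = a⁴/12 = 6.03⁴/12 = 110.2 in⁴
Required critical load P_cr = n·P = 3.2 × 58.5 = 187.2 kip = 1.872×10^5 lb
From P_cr = π²EI/(K·L)²:  L = (1/K)·√(π²EI/P_cr) = (1/0.5)·√(π²×1.52×10^7×110.2/1.872×10^5)
L = 594 in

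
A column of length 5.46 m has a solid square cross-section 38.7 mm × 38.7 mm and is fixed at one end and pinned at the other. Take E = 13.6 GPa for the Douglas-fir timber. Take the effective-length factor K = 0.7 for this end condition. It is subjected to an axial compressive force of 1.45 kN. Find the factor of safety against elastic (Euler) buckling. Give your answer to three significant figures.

I = a⁴/12 = 38.7⁴/12 = 1.869×10^5 mm⁴
I = 1.869×10^5 mm⁴ = 1.869×10^-7 m⁴
Effective length L_e = K·L = 0.7 × 5.46 = 3.822 m
P_cr = π²EI / L_e² = π² × 13.6×10⁹ × 1.869×10^-7 / 3.822² = 1.718×10^3 N
Factor of safety n = P_cr / P = 1.7176 / 1.45 = 1.18

n ≈ 1.18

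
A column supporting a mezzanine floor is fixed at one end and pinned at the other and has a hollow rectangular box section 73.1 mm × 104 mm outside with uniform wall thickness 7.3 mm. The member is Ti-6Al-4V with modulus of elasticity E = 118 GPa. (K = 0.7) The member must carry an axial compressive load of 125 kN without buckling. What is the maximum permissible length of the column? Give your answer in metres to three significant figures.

L_max ≈ 6.00 m

Inner dimensions: h_i = 104 − 2×7.3 = 89.40 mm, b_i = 73.1 − 2×7.3 = 58.50 mm
Weak-axis I_min = (h_o·b_o³ − h_i·b_i³)/12 with b_o = 73.1, b_i = 58.50 mm (shorter outer/inner sides).
I_min = (104×73.1³ − 89.40×58.50³)/12 = 1.894×10^6 mm⁴
I = 1.894×10^-6 m⁴
At the buckling limit P_cr = P = 1.250×10^5 N
From P_cr = π²EI/(K·L)²:  L = (1/K)·√(π²EI/P_cr) = (1/0.7)·√(π²×1.18×10^11×1.894×10^-6/1.250×10^5)
L = 6.00 m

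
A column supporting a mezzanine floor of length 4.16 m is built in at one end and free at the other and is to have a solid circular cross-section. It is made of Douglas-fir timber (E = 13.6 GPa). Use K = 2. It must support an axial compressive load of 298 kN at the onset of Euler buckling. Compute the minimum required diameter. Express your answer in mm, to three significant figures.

L_e = K·L = 2 × 4.16 = 8.320 m
Required I = P_cr·L_e²/(π²E) = 2.980×10^5 × 8.320² / (π² × 1.36×10^10) = 1.537×10^-4 m⁴
I_req = 1.537×10^8 mm⁴
Solid circle: I = πd⁴/64  ⇒  d = (64I/π)^(1/4) = (64×1.537×10^8/π)^(1/4) = 237 mm

d ≈ 237 mm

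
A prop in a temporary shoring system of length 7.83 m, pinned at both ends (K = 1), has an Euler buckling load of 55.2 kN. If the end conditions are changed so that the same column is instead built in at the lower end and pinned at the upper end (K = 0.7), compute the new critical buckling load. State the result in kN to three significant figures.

P_cr ≈ 113 kN

P_cr ∝ 1/K², so P_cr,new = P_cr,old × (K_old/K_new)² = 55.2 × (1/0.7)²
= 55.2 × 2.041 = 113 kN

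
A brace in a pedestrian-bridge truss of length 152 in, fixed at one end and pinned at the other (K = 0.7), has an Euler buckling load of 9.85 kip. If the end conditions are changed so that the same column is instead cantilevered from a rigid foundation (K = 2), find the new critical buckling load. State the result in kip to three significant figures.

P_cr ≈ 1.21 kip

P_cr ∝ 1/K², so P_cr,new = P_cr,old × (K_old/K_new)² = 9.85 × (0.7/2)²
= 9.85 × 0.1225 = 1.21 kip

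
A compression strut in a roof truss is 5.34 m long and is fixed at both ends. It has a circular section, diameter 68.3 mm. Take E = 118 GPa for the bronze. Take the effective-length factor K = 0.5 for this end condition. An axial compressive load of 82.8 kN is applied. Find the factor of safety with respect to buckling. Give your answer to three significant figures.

n ≈ 2.11

I = πd⁴/64 = π×68.3⁴/64 = 1.068×10^6 mm⁴
I = 1.068×10^6 mm⁴ = 1.068×10^-6 m⁴
Effective length L_e = K·L = 0.5 × 5.34 = 2.670 m
P_cr = π²EI / L_e² = π² × 118×10⁹ × 1.068×10^-6 / 2.670² = 1.745×10^5 N
Factor of safety n = P_cr / P = 174.51 / 82.8 = 2.11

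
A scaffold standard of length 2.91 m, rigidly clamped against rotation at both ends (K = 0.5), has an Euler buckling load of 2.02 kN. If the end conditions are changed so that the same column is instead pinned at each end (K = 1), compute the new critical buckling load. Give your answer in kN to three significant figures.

P_cr ≈ 0.505 kN

P_cr ∝ 1/K², so P_cr,new = P_cr,old × (K_old/K_new)² = 2.02 × (0.5/1)²
= 2.02 × 0.2500 = 0.505 kN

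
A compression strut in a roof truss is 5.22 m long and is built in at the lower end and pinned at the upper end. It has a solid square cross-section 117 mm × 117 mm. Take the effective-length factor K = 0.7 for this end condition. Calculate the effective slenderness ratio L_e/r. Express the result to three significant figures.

I = a⁴/12 = 117⁴/12 = 1.562×10^7 mm⁴
A = 1.369×10^4 mm²;  r_min = √(I/A) = √(1.562×10^7/1.369×10^4) = 33.77 mm
L_e = K·L = 0.7 × 5.22 m = 3.654 m = 3654.0 mm
λ = L_e / r_min = 3654.0 / 33.77 = 108

λ ≈ 108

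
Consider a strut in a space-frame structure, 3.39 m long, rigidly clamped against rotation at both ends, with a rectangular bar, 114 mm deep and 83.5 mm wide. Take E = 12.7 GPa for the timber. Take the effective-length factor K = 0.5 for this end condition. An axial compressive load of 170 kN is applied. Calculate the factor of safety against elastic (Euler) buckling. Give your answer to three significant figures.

n ≈ 1.42

Buckling occurs about the weak axis: I_min = h·b³/12 with b = 83.5 mm (the shorter side).
I_min = 114×83.5³/12 = 5.531×10^6 mm⁴
I = 5.531×10^6 mm⁴ = 5.531×10^-6 m⁴
Effective length L_e = K·L = 0.5 × 3.39 = 1.695 m
P_cr = π²EI / L_e² = π² × 12.7×10⁹ × 5.531×10^-6 / 1.695² = 2.413×10^5 N
Factor of safety n = P_cr / P = 241.29 / 170 = 1.42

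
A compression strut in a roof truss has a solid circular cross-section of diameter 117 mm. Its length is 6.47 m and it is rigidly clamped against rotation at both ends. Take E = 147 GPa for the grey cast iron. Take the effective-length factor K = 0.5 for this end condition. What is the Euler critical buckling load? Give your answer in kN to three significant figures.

P_cr ≈ 1280 kN

I = πd⁴/64 = π×117⁴/64 = 9.198×10^6 mm⁴
I = 9.198×10^6 mm⁴ = 9.198×10^-6 m⁴
Effective length L_e = K·L = 0.5 × 6.47 = 3.235 m
P_cr = π²EI / L_e² = π² × 147×10⁹ × 9.198×10^-6 / 3.235² = 1.275×10^6 N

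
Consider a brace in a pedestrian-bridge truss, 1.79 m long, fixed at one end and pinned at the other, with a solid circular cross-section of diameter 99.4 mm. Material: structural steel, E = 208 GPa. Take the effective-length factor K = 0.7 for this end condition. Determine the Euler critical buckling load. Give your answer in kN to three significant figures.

I = πd⁴/64 = π×99.4⁴/64 = 4.792×10^6 mm⁴
I = 4.792×10^6 mm⁴ = 4.792×10^-6 m⁴
Effective length L_e = K·L = 0.7 × 1.79 = 1.253 m
P_cr = π²EI / L_e² = π² × 208×10⁹ × 4.792×10^-6 / 1.253² = 6.266×10^6 N

P_cr ≈ 6270 kN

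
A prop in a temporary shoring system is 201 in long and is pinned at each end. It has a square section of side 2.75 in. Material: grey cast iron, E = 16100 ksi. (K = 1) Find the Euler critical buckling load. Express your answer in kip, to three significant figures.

I = a⁴/12 = 2.75⁴/12 = 4.766 in⁴
Effective length L_e = K·L = 1 × 201 = 201.0 in
P_cr = π²EI / L_e² = π² × 16100×10³ × 4.766 / 201.0² = 1.874×10^4 lb

P_cr ≈ 18.7 kip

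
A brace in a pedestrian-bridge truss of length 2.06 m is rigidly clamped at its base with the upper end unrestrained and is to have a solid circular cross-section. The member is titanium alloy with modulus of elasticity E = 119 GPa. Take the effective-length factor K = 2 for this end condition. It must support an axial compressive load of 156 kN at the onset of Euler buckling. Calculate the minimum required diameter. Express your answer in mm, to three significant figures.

d ≈ 82.3 mm

L_e = K·L = 2 × 2.06 = 4.120 m
Required I = P_cr·L_e²/(π²E) = 1.560×10^5 × 4.120² / (π² × 1.19×10^11) = 2.255×10^-6 m⁴
I_req = 2.255×10^6 mm⁴
Solid circle: I = πd⁴/64  ⇒  d = (64I/π)^(1/4) = (64×2.255×10^6/π)^(1/4) = 82.3 mm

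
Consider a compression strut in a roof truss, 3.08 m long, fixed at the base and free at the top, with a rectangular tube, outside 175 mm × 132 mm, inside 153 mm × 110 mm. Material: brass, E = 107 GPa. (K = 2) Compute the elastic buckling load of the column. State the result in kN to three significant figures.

P_cr ≈ 461 kN

Weak-axis I_min = (h_o·b_o³ − h_i·b_i³)/12 with b_o = 132, b_i = 110.0 mm (shorter outer/inner sides).
I_min = (175×132³ − 153.0×110.0³)/12 = 1.657×10^7 mm⁴
I = 1.657×10^7 mm⁴ = 1.657×10^-5 m⁴
Effective length L_e = K·L = 2 × 3.08 = 6.160 m
P_cr = π²EI / L_e² = π² × 107×10⁹ × 1.657×10^-5 / 6.160² = 4.612×10^5 N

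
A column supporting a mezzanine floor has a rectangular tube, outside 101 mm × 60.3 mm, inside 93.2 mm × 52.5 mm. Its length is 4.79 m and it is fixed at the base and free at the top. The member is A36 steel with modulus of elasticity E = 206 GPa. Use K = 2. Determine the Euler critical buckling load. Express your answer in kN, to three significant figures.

Weak-axis I_min = (h_o·b_o³ − h_i·b_i³)/12 with b_o = 60.3, b_i = 52.50 mm (shorter outer/inner sides).
I_min = (101×60.3³ − 93.20×52.50³)/12 = 7.215×10^5 mm⁴
I = 7.215×10^5 mm⁴ = 7.215×10^-7 m⁴
Effective length L_e = K·L = 2 × 4.79 = 9.580 m
P_cr = π²EI / L_e² = π² × 206×10⁹ × 7.215×10^-7 / 9.580² = 1.598×10^4 N

P_cr ≈ 16.0 kN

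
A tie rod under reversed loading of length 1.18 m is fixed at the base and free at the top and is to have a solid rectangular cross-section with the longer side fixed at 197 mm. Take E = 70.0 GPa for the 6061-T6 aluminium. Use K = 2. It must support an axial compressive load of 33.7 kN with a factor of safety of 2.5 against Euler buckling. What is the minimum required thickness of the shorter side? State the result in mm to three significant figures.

Required P_cr = n·P = 2.5 × 33.7 = 84.25 kN
L_e = K·L = 2 × 1.18 = 2.360 m
Required I = P_cr·L_e²/(π²E) = 8.425×10^4 × 2.360² / (π² × 7.00×10^10) = 6.792×10^-7 m⁴
I_req = 6.792×10^5 mm⁴
Rectangle, weak axis: I_min = h·b³/12 with h = 197 mm fixed  ⇒  b = (12I/h)^(1/3) = 34.6 mm

b ≈ 34.6 mm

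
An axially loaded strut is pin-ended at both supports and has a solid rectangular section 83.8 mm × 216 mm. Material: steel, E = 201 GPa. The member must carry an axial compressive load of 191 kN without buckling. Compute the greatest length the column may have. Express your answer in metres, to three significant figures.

L_max ≈ 10.5 m

Buckling occurs about the weak axis: I_min = h·b³/12 with b = 83.8 mm (the shorter side).
I_min = 216×83.8³/12 = 1.059×10^7 mm⁴
I = 1.059×10^-5 m⁴
At the buckling limit P_cr = P = 1.910×10^5 N
From P_cr = π²EI/(K·L)²:  L = (1/K)·√(π²EI/P_cr) = (1/1)·√(π²×2.01×10^11×1.059×10^-5/1.910×10^5)
L = 10.5 m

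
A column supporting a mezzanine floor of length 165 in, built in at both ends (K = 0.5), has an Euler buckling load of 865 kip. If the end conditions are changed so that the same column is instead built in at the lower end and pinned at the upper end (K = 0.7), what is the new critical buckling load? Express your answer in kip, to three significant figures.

P_cr ≈ 441 kip

P_cr ∝ 1/K², so P_cr,new = P_cr,old × (K_old/K_new)² = 865 × (0.5/0.7)²
= 865 × 0.5102 = 441 kip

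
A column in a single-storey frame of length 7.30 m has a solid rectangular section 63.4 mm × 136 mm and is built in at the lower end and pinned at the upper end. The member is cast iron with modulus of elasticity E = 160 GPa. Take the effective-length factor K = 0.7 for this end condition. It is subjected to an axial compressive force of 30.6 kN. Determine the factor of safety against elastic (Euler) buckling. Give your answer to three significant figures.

n ≈ 5.71

Buckling occurs about the weak axis: I_min = h·b³/12 with b = 63.4 mm (the shorter side).
I_min = 136×63.4³/12 = 2.888×10^6 mm⁴
I = 2.888×10^6 mm⁴ = 2.888×10^-6 m⁴
Effective length L_e = K·L = 0.7 × 7.30 = 5.110 m
P_cr = π²EI / L_e² = π² × 160×10⁹ × 2.888×10^-6 / 5.110² = 1.747×10^5 N
Factor of safety n = P_cr / P = 174.66 / 30.6 = 5.71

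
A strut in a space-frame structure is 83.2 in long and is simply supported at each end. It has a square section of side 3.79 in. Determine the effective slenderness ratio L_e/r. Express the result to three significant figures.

λ ≈ 76.0

For a square r = a/√12 = 3.79/√12 = 1.094 in
L_e = K·L = 1 × 83.2 = 83.20 in
λ = L_e / r_min = 83.200 / 1.094 = 76.0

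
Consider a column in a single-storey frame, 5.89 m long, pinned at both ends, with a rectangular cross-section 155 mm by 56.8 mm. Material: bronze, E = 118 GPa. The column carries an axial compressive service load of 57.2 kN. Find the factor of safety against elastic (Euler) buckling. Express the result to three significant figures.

n ≈ 1.39

Buckling occurs about the weak axis: I_min = h·b³/12 with b = 56.8 mm (the shorter side).
I_min = 155×56.8³/12 = 2.367×10^6 mm⁴
I = 2.367×10^6 mm⁴ = 2.367×10^-6 m⁴
Effective length L_e = K·L = 1 × 5.89 = 5.890 m
P_cr = π²EI / L_e² = π² × 118×10⁹ × 2.367×10^-6 / 5.890² = 7.946×10^4 N
Factor of safety n = P_cr / P = 79.460 / 57.2 = 1.39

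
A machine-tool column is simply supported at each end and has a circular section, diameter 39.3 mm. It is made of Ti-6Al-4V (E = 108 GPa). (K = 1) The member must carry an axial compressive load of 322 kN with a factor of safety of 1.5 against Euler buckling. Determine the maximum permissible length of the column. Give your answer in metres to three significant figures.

I = πd⁴/64 = π×39.3⁴/64 = 1.171×10^5 mm⁴
I = 1.171×10^-7 m⁴
Required critical load P_cr = n·P = 1.5 × 322 = 483.0 kN = 4.830×10^5 N
From P_cr = π²EI/(K·L)²:  L = (1/K)·√(π²EI/P_cr) = (1/1)·√(π²×1.08×10^11×1.171×10^-7/4.830×10^5)
L = 0.508 m

L_max ≈ 0.508 m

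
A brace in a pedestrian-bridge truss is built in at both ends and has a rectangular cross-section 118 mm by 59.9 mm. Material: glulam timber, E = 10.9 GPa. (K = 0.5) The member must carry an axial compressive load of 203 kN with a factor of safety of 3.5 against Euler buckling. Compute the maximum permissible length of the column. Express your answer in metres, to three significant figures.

Buckling occurs about the weak axis: I_min = h·b³/12 with b = 59.9 mm (the shorter side).
I_min = 118×59.9³/12 = 2.113×10^6 mm⁴
I = 2.113×10^-6 m⁴
Required critical load P_cr = n·P = 3.5 × 203 = 710.5 kN = 7.105×10^5 N
From P_cr = π²EI/(K·L)²:  L = (1/K)·√(π²EI/P_cr) = (1/0.5)·√(π²×1.09×10^10×2.113×10^-6/7.105×10^5)
L = 1.13 m

L_max ≈ 1.13 m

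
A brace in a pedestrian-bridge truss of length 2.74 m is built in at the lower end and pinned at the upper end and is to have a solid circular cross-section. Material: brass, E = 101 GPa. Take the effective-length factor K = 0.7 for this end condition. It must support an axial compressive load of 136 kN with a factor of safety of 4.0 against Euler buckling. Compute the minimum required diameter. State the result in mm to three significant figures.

Required P_cr = n·P = 4.0 × 136 = 544.0 kN
L_e = K·L = 0.7 × 2.74 = 1.918 m
Required I = P_cr·L_e²/(π²E) = 5.440×10^5 × 1.918² / (π² × 1.01×10^11) = 2.008×10^-6 m⁴
I_req = 2.008×10^6 mm⁴
Solid circle: I = πd⁴/64  ⇒  d = (64I/π)^(1/4) = (64×2.008×10^6/π)^(1/4) = 80.0 mm

d ≈ 80.0 mm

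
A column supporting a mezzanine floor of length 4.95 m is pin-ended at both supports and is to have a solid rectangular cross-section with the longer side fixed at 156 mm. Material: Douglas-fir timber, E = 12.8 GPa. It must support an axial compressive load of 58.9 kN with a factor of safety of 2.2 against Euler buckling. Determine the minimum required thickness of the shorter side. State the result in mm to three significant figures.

Required P_cr = n·P = 2.2 × 58.9 = 129.6 kN
L_e = K·L = 1 × 4.95 = 4.950 m
Required I = P_cr·L_e²/(π²E) = 1.296×10^5 × 4.950² / (π² × 1.28×10^10) = 2.513×10^-5 m⁴
I_req = 2.513×10^7 mm⁴
Rectangle, weak axis: I_min = h·b³/12 with h = 156 mm fixed  ⇒  b = (12I/h)^(1/3) = 125 mm

b ≈ 125 mm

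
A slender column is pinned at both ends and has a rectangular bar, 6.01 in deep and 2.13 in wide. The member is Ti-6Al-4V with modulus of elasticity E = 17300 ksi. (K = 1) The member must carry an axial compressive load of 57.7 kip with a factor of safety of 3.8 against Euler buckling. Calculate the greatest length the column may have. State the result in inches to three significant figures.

Buckling occurs about the weak axis: I_min = h·b³/12 with b = 2.13 in (the shorter side).
I_min = 6.01×2.13³/12 = 4.840 in⁴
Required critical load P_cr = n·P = 3.8 × 57.7 = 219.3 kip = 2.193×10^5 lb
From P_cr = π²EI/(K·L)²:  L = (1/K)·√(π²EI/P_cr) = (1/1)·√(π²×1.73×10^7×4.840/2.193×10^5)
L = 61.4 in

L_max ≈ 61.4 in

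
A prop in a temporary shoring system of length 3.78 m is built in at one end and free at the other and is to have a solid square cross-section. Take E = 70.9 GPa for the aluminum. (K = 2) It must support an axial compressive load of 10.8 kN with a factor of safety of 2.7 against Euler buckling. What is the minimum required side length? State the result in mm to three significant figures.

a ≈ 73.1 mm

Required P_cr = n·P = 2.7 × 10.8 = 29.16 kN
L_e = K·L = 2 × 3.78 = 7.560 m
Required I = P_cr·L_e²/(π²E) = 2.916×10^4 × 7.560² / (π² × 7.09×10^10) = 2.382×10^-6 m⁴
I_req = 2.382×10^6 mm⁴
Solid square: I = a⁴/12  ⇒  a = (12I)^(1/4) = (12×2.382×10^6)^(1/4) = 73.1 mm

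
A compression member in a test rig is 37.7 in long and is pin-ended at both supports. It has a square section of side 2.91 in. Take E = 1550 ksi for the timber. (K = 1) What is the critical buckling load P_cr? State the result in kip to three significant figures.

P_cr ≈ 64.3 kip

I = a⁴/12 = 2.91⁴/12 = 5.976 in⁴
Effective length L_e = K·L = 1 × 37.7 = 37.70 in
P_cr = π²EI / L_e² = π² × 1550×10³ × 5.976 / 37.70² = 6.432×10^4 lb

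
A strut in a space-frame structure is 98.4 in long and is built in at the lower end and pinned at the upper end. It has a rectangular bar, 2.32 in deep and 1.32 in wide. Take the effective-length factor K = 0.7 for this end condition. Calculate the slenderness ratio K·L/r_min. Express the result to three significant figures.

For a rectangle r_min = b/√12 = 1.32/√12 = 0.3811 in
L_e = K·L = 0.7 × 98.4 = 68.88 in
λ = L_e / r_min = 68.880 / 0.3811 = 181

λ ≈ 181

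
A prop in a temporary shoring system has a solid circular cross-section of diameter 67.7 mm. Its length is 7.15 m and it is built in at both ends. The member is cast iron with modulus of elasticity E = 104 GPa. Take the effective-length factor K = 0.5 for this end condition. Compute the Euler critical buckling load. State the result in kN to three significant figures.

P_cr ≈ 82.8 kN

I = πd⁴/64 = π×67.7⁴/64 = 1.031×10^6 mm⁴
I = 1.031×10^6 mm⁴ = 1.031×10^-6 m⁴
Effective length L_e = K·L = 0.5 × 7.15 = 3.575 m
P_cr = π²EI / L_e² = π² × 104×10⁹ × 1.031×10^-6 / 3.575² = 8.281×10^4 N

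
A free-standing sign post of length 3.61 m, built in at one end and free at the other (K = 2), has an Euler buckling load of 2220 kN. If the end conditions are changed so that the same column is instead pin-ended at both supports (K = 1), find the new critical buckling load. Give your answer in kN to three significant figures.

P_cr ∝ 1/K², so P_cr,new = P_cr,old × (K_old/K_new)² = 2220 × (2/1)²
= 2220 × 4.000 = 8880 kN

P_cr ≈ 8880 kN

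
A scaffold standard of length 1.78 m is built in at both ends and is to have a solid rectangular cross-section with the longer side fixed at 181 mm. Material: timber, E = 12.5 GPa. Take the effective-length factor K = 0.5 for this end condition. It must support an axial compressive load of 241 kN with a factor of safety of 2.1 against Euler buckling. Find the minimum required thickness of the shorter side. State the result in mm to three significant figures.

b ≈ 59.9 mm

Required P_cr = n·P = 2.1 × 241 = 506.1 kN
L_e = K·L = 0.5 × 1.78 = 0.8900 m
Required I = P_cr·L_e²/(π²E) = 5.061×10^5 × 0.8900² / (π² × 1.25×10^10) = 3.249×10^-6 m⁴
I_req = 3.249×10^6 mm⁴
Rectangle, weak axis: I_min = h·b³/12 with h = 181 mm fixed  ⇒  b = (12I/h)^(1/3) = 59.9 mm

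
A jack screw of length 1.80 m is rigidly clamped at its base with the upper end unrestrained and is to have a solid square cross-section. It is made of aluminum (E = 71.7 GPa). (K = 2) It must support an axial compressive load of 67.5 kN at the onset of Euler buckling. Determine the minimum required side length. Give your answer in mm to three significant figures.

a ≈ 62.1 mm

L_e = K·L = 2 × 1.80 = 3.600 m
Required I = P_cr·L_e²/(π²E) = 6.750×10^4 × 3.600² / (π² × 7.17×10^10) = 1.236×10^-6 m⁴
I_req = 1.236×10^6 mm⁴
Solid square: I = a⁴/12  ⇒  a = (12I)^(1/4) = (12×1.236×10^6)^(1/4) = 62.1 mm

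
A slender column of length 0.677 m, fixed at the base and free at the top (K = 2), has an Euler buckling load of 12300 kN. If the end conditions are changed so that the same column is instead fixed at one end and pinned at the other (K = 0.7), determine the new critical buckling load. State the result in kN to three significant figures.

P_cr ∝ 1/K², so P_cr,new = P_cr,old × (K_old/K_new)² = 12300 × (2/0.7)²
= 12300 × 8.163 = 100000 kN

P_cr ≈ 100000 kN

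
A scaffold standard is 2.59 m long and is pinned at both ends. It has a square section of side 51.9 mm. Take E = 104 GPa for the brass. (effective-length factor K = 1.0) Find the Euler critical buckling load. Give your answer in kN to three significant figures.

P_cr ≈ 92.5 kN

I = a⁴/12 = 51.9⁴/12 = 6.046×10^5 mm⁴
I = 6.046×10^5 mm⁴ = 6.046×10^-7 m⁴
Effective length L_e = K·L = 1 × 2.59 = 2.590 m
P_cr = π²EI / L_e² = π² × 104×10⁹ × 6.046×10^-7 / 2.590² = 9.252×10^4 N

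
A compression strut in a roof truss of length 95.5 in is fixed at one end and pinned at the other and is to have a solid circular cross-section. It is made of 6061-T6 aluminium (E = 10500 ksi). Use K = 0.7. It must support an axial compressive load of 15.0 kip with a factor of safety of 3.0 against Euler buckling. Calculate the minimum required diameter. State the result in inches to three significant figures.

Required P_cr = n·P = 3.0 × 15.0 = 45.00 kip
L_e = K·L = 0.7 × 95.5 = 66.85 in
Required I = P_cr·L_e²/(π²E) = 4.500×10^4 × 66.85² / (π² × 1.05×10^7) = 1.941 in⁴
Solid circle: I = πd⁴/64  ⇒  d = (64I/π)^(1/4) = (64×1.941/π)^(1/4) = 2.51 in

d ≈ 2.51 in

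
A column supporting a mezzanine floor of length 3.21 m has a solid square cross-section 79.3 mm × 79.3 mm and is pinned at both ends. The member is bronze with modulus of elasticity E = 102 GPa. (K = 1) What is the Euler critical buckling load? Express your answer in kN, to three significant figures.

I = a⁴/12 = 79.3⁴/12 = 3.295×10^6 mm⁴
I = 3.295×10^6 mm⁴ = 3.295×10^-6 m⁴
Effective length L_e = K·L = 1 × 3.21 = 3.210 m
P_cr = π²EI / L_e² = π² × 102×10⁹ × 3.295×10^-6 / 3.210² = 3.220×10^5 N

P_cr ≈ 322 kN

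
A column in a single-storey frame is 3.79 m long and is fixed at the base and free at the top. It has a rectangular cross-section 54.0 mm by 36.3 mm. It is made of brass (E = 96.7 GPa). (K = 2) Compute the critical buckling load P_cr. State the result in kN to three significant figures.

P_cr ≈ 3.58 kN

Buckling occurs about the weak axis: I_min = h·b³/12 with b = 36.3 mm (the shorter side).
I_min = 54.0×36.3³/12 = 2.152×10^5 mm⁴
I = 2.152×10^5 mm⁴ = 2.152×10^-7 m⁴
Effective length L_e = K·L = 2 × 3.79 = 7.580 m
P_cr = π²EI / L_e² = π² × 96.7×10⁹ × 2.152×10^-7 / 7.580² = 3.575×10^3 N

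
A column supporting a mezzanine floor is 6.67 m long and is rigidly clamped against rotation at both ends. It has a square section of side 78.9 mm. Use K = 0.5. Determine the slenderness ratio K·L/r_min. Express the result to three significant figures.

For a square r = a/√12 = 78.9/√12 = 22.78 mm
L_e = K·L = 0.5 × 6.67 m = 3.335 m = 3335.0 mm
λ = L_e / r_min = 3335.0 / 22.78 = 146

λ ≈ 146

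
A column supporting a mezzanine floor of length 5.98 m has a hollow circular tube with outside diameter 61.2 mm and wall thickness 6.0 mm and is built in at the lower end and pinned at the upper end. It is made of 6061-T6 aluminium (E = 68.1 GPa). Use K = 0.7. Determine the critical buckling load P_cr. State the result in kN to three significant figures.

Inner diameter d_i = 61.2 − 2×6.0 = 49.20 mm
I = π(d_o⁴ − d_i⁴)/64 = π(61.2⁴ − 49.20⁴)/64 = 4.010×10^5 mm⁴
I = 4.010×10^5 mm⁴ = 4.010×10^-7 m⁴
Effective length L_e = K·L = 0.7 × 5.98 = 4.186 m
P_cr = π²EI / L_e² = π² × 68.1×10⁹ × 4.010×10^-7 / 4.186² = 1.538×10^4 N

P_cr ≈ 15.4 kN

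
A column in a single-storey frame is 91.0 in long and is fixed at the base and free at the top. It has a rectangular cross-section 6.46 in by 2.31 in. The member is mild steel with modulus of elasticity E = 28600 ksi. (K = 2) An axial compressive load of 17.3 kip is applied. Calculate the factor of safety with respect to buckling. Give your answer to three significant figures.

Buckling occurs about the weak axis: I_min = h·b³/12 with b = 2.31 in (the shorter side).
I_min = 6.46×2.31³/12 = 6.636 in⁴
Effective length L_e = K·L = 2 × 91.0 = 182.0 in
P_cr = π²EI / L_e² = π² × 28600×10³ × 6.636 / 182.0² = 5.655×10^4 lb
Factor of safety n = P_cr / P = 56.547 / 17.3 = 3.27

n ≈ 3.27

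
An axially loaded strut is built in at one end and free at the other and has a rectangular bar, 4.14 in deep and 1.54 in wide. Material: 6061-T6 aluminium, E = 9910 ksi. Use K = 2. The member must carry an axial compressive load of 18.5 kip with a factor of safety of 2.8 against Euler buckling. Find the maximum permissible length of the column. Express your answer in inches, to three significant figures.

L_max ≈ 24.4 in

Buckling occurs about the weak axis: I_min = h·b³/12 with b = 1.54 in (the shorter side).
I_min = 4.14×1.54³/12 = 1.260 in⁴
Required critical load P_cr = n·P = 2.8 × 18.5 = 51.80 kip = 5.180×10^4 lb
From P_cr = π²EI/(K·L)²:  L = (1/K)·√(π²EI/P_cr) = (1/2)·√(π²×9.91×10^6×1.260/5.180×10^4)
L = 24.4 in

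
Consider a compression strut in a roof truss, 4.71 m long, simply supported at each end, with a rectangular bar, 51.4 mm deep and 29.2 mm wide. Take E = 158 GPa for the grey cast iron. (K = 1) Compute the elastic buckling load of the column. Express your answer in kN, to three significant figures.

Buckling occurs about the weak axis: I_min = h·b³/12 with b = 29.2 mm (the shorter side).
I_min = 51.4×29.2³/12 = 1.066×10^5 mm⁴
I = 1.066×10^5 mm⁴ = 1.066×10^-7 m⁴
Effective length L_e = K·L = 1 × 4.71 = 4.710 m
P_cr = π²EI / L_e² = π² × 158×10⁹ × 1.066×10^-7 / 4.710² = 7.496×10^3 N

P_cr ≈ 7.50 kN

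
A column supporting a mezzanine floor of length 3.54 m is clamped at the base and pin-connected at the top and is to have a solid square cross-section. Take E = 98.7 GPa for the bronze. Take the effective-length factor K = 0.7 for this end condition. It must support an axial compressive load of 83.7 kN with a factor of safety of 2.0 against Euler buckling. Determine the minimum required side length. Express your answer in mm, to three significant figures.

a ≈ 59.7 mm

Required P_cr = n·P = 2.0 × 83.7 = 167.4 kN
L_e = K·L = 0.7 × 3.54 = 2.478 m
Required I = P_cr·L_e²/(π²E) = 1.674×10^5 × 2.478² / (π² × 9.87×10^10) = 1.055×10^-6 m⁴
I_req = 1.055×10^6 mm⁴
Solid square: I = a⁴/12  ⇒  a = (12I)^(1/4) = (12×1.055×10^6)^(1/4) = 59.7 mm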